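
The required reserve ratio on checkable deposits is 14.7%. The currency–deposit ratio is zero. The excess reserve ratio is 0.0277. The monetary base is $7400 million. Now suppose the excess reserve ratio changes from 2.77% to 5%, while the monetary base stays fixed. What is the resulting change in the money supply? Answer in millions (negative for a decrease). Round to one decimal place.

Initially m₁ = 1 / (0.147 + 0.0277) ≈ 5.724098, so M₁ = 5.724098 × 7400 = 42358.3252 million.
After the change m₂ = 1 / (0.147 + 0.05) ≈ 5.076142, so M₂ = 5.076142 × 7400 = 37563.4508 million.
ΔM = M₂ − M₁ = 37563.4508 − 42358.3252 = -4794.8744 million.

-4794.9 million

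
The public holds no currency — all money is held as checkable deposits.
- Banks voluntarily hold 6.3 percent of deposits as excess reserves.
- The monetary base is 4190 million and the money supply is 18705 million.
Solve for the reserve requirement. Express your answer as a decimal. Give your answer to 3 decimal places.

0.161

Using m = M/MB = 18705/4190 ≈ 4.464200. Since m = (1 + c)/(c + rr + e), the denominator satisfies c + rr + e = (1 + c)/m = (1 + 0) / 4.464200 ≈ 0.224004.
With c = 0 and e = 0.063, the reserve requirement is 0.224004 − 0 − 0.063 = 0.161004.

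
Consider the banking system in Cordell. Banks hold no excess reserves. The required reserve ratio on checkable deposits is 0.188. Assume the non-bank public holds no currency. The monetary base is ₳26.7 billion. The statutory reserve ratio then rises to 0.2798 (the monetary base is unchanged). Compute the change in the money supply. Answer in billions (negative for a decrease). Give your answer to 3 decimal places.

-46.596 billion

Initially m₁ = 1 / (0.188) ≈ 5.319149, so M₁ = 5.319149 × 26.7 ≈ 142.0213 billion.
After the change m₂ = 1 / (0.2798) ≈ 3.573981, so M₂ = 3.573981 × 26.7 ≈ 95.4253 billion.
ΔM = M₂ − M₁ = 95.4253 − 142.0213 = -46.596 billion.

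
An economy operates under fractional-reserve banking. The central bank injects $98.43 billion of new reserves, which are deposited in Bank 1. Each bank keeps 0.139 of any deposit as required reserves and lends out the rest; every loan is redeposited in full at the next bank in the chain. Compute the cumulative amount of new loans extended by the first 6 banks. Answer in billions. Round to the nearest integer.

$361 billion

Bank i lends (1 − rr)^i of the original deposit: Bank 1 lends 98.43·0.8610 ≈ 84.7482, Bank 2 lends 98.43·0.8610² ≈ 72.9682, and so on.
Summing a geometric series: total = 98.43·[0.8610·(1 − 0.8610^6) / (1 − 0.8610)] ≈ 361.3091 billion.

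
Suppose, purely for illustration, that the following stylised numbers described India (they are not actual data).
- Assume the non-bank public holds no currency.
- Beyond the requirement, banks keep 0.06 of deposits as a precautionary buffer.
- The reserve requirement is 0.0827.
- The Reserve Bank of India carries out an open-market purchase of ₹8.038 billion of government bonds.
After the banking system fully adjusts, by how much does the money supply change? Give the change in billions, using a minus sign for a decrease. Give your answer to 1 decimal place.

₹56.3 billion

The money multiplier is m = 1 / (rr + e) = 1 / (0.0827 + 0.06) ≈ 7.0077.
The purchase adds 8.038 billion of base, so ΔM = m × ΔMB = 7.0077 × (+8.038) ≈ 56.3279 billion.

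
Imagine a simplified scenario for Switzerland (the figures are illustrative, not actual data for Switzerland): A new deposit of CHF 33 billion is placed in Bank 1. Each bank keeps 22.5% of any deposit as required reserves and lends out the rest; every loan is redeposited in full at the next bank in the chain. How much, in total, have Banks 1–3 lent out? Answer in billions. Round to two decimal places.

Bank i lends (1 − rr)^i of the original deposit: Bank 1 lends 33·0.7750 = 25.5750, Bank 2 lends 33·0.7750² ≈ 19.8206, and so on.
Summing a geometric series: total = 33·[0.7750·(1 − 0.7750^3) / (1 − 0.7750)] ≈ 60.7566 billion.

CHF 60.76 billion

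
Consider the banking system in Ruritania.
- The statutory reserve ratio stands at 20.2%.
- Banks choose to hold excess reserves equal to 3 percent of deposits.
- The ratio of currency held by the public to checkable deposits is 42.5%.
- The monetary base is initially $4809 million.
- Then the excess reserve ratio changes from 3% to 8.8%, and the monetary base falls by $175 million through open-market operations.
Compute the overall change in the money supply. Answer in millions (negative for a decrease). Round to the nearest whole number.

Before: m₁ = (1 + 0.425) / (0.202 + 0.03 + 0.425) ≈ 2.16895, MB₁ = 4809, so M₁ = 2.16895 × 4809 ≈ 10430.4806 million.
After: m₂ = (1 + 0.425) / (0.202 + 0.088 + 0.425) ≈ 1.99301, MB₂ = 4809 − 175 = 4634, so M₂ = 1.99301 × 4634 ≈ 9235.6083 million.
ΔM = M₂ − M₁ = 9235.6083 − 10430.4806 = -1194.8723 million.

-1195 million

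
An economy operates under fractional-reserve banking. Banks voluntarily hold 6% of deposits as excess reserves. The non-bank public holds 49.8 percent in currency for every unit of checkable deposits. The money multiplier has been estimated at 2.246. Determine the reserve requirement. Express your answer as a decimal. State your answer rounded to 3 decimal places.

Using m = 2.246. Since m = (1 + c)/(c + rr + e), the denominator satisfies c + rr + e = (1 + c)/m = (1 + 0.498) / 2.246 ≈ 0.666963.
With c = 0.498 and e = 0.06, the reserve requirement is 0.666963 − 0.498 − 0.06 = 0.108963.

0.109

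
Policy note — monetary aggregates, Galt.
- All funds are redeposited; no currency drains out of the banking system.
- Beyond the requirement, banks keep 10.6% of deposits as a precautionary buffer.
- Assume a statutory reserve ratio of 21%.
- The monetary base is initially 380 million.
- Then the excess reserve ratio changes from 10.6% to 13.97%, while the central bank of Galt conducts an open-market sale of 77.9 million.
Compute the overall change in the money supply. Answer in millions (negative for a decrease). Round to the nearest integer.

-339 million

Before: m₁ = 1 / (0.21 + 0.106) ≈ 3.1646, MB₁ = 380, so M₁ = 3.1646 × 380 = 1202.548 million.
After: m₂ = 1 / (0.21 + 0.1397) ≈ 2.8596, MB₂ = 380 − 77.9 = 302.1, so M₂ = 2.8596 × 302.1 ≈ 863.8852 million.
ΔM = M₂ − M₁ = 863.8852 − 1202.548 = -338.6628 million.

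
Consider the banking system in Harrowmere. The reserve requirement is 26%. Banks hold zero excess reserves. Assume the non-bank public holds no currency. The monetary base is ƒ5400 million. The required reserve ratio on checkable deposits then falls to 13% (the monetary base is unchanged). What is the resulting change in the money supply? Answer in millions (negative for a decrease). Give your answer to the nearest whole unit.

Initially m₁ = 1 / (0.26) ≈ 3.84615, so M₁ = 3.84615 × 5400 = 20769.21 million.
After the change m₂ = 1 / (0.13) ≈ 7.69231, so M₂ = 7.69231 × 5400 = 41538.474 million.
ΔM = M₂ − M₁ = 41538.474 − 20769.21 = 20769.264 million.

ƒ20769 million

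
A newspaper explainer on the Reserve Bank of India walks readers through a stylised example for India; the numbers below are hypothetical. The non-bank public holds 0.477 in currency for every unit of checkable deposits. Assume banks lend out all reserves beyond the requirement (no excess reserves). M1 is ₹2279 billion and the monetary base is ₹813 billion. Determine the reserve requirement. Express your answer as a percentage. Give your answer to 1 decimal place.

5.0%

Using m = M/MB = 2279/813 ≈ 2.803198. Since m = (1 + c)/(c + rr + e), the denominator satisfies c + rr + e = (1 + c)/m = (1 + 0.477) / 2.803198 ≈ 0.526898.
With c = 0.477 and e = 0, the reserve requirement is 0.526898 − 0.477 − 0 = 0.049898.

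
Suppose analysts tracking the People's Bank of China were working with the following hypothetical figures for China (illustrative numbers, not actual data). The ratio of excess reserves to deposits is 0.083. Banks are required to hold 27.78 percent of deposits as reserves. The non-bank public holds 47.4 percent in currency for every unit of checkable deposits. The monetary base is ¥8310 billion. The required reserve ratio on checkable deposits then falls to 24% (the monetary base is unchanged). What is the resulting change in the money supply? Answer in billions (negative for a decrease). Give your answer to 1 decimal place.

Initially m₁ = (1 + 0.474) / (0.2778 + 0.083 + 0.474) ≈ 1.765692, so M₁ = 1.765692 × 8310 ≈ 14672.9005 billion.
After the change m₂ = (1 + 0.474) / (0.24 + 0.083 + 0.474) ≈ 1.849435, so M₂ = 1.849435 × 8310 ≈ 15368.8048 billion.
ΔM = M₂ − M₁ = 15368.8048 − 14672.9005 = 695.9043 billion.

¥695.9 billion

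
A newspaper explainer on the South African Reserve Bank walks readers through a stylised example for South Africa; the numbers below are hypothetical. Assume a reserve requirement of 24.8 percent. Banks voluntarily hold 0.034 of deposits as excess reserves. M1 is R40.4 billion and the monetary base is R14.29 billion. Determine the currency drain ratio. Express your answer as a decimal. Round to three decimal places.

Using m = M/MB = 40.4/14.29 ≈ 2.827152. From m = (1 + c)/(c + rr + e), rearranging gives 1 + c = m·(c + rr + e), so c·(1 − m) = m·(rr + e) − 1.
Hence c = [m·(rr + e) − 1]/(1 − m) = [2.827152 × (0.248 + 0.034) − 1] / (1 − 2.827152) ≈ 0.110961.

0.111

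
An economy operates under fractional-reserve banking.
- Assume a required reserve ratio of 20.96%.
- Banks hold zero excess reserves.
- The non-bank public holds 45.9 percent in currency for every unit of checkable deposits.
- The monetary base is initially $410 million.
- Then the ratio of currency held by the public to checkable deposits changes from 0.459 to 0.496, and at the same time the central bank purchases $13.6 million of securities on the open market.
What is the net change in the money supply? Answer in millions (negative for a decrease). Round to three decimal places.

$3.418 million

Before: m₁ = (1 + 0.459) / (0.2096 + 0.459) ≈ 2.1821717, MB₁ = 410, so M₁ = 2.1821717 × 410 ≈ 894.6904 million.
After: m₂ = (1 + 0.496) / (0.2096 + 0.496) ≈ 2.1201814, MB₂ = 410 + 13.6 = 423.6, so M₂ = 2.1201814 × 423.6 ≈ 898.1088 million.
ΔM = M₂ − M₁ = 898.1088 − 894.6904 = 3.4184 million.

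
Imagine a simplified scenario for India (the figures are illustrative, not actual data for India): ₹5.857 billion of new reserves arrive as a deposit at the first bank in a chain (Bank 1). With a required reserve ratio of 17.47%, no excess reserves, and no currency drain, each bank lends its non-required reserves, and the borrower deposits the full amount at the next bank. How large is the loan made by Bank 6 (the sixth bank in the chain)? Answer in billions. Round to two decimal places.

Each bank lends a fraction (1 − rr) = 0.8253 of the deposit it receives, so Bank 6 receives 5.857·0.8253^5 and lends 5.857·0.8253^6 ≈ 1.8507 billion.

₹1.85 billion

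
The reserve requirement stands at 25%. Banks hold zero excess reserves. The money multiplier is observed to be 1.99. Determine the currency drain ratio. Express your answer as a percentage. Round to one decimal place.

50.8%

Using m = 1.99. From m = (1 + c)/(c + rr + e), rearranging gives 1 + c = m·(c + rr + e), so c·(1 − m) = m·(rr + e) − 1.
Hence c = [m·(rr + e) − 1]/(1 − m) = [1.99 × (0.25 + 0) − 1] / (1 − 1.99) ≈ 0.507576.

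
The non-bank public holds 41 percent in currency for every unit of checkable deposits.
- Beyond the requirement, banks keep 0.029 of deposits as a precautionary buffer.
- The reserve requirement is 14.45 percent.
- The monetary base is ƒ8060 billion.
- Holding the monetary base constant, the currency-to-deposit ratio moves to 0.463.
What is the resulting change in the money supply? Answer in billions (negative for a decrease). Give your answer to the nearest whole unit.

-951 billion

Initially m₁ = (1 + 0.41) / (0.1445 + 0.029 + 0.41) ≈ 2.41645, so M₁ = 2.41645 × 8060 = 19476.587 billion.
After the change m₂ = (1 + 0.463) / (0.1445 + 0.029 + 0.463) ≈ 2.29851, so M₂ = 2.29851 × 8060 = 18525.9906 billion.
ΔM = M₂ − M₁ = 18525.9906 − 19476.587 = -950.5964 billion.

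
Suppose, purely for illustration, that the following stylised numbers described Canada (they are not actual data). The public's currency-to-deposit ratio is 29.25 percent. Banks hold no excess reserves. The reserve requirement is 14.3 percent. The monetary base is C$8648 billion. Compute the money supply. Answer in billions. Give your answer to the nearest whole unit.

The money multiplier is m = (1 + c) / (rr + c) = (1 + 0.2925) / (0.143 + 0.2925) ≈ 2.96785.
So M = m × MB = 2.96785 × 8648 = 25665.9668 billion.

C$25666 billion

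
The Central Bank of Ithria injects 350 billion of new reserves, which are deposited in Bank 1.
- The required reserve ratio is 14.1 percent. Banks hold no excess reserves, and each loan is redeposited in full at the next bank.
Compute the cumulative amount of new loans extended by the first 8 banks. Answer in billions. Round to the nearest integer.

Bank i lends (1 − rr)^i of the original deposit: Bank 1 lends 350·0.8590 = 300.6500, Bank 2 lends 350·0.8590² ≈ 258.2583, and so on.
Summing a geometric series: total = 350·[0.8590·(1 − 0.8590^8) / (1 − 0.8590)] ≈ 1500.1672 billion.

1500 billion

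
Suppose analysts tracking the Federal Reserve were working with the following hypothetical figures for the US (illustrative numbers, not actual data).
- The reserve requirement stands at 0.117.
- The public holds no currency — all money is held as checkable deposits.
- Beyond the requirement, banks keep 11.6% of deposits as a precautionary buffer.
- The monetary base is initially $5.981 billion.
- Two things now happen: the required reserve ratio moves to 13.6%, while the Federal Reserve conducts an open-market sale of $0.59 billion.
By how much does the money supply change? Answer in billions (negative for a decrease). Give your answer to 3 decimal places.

Before: m₁ = 1 / (0.117 + 0.116) ≈ 4.29185, MB₁ = 5.981, so M₁ = 4.29185 × 5.981 ≈ 25.6696 billion.
After: m₂ = 1 / (0.136 + 0.116) ≈ 3.96825, MB₂ = 5.981 − 0.59 = 5.391, so M₂ = 3.96825 × 5.391 ≈ 21.3928 billion.
ΔM = M₂ − M₁ = 21.3928 − 25.6696 = -4.2768 billion.

-4.277 billion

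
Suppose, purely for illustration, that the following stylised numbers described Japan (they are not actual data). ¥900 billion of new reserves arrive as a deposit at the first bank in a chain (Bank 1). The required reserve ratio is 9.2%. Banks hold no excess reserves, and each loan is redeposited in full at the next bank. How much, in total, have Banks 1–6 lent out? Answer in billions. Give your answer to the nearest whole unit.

Bank i lends (1 − rr)^i of the original deposit: Bank 1 lends 900·0.9080 = 817.2000, Bank 2 lends 900·0.9080² = 742.0176, and so on.
Summing a geometric series: total = 900·[0.9080·(1 − 0.9080^6) / (1 − 0.9080)] ≈ 3904.6003 billion.

¥3905 billion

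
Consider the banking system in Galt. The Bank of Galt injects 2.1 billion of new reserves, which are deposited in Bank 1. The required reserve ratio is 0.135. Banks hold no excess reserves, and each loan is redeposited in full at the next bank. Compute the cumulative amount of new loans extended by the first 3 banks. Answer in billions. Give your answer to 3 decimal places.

4.747 billion

Bank i lends (1 − rr)^i of the original deposit: Bank 1 lends 2.1·0.8650 = 1.8165, Bank 2 lends 2.1·0.8650² ≈ 1.5713, and so on.
Summing a geometric series: total = 2.1·[0.8650·(1 − 0.8650^3) / (1 − 0.8650)] ≈ 4.7469 billion.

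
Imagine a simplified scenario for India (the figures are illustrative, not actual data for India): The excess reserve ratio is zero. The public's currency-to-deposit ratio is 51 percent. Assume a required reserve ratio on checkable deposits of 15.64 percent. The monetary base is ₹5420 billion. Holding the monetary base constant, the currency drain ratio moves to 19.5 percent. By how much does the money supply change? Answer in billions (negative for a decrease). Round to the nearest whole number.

₹6150 billion

Initially m₁ = (1 + 0.51) / (0.1564 + 0.51) ≈ 2.26591, so M₁ = 2.26591 × 5420 = 12281.2322 billion.
After the change m₂ = (1 + 0.195) / (0.1564 + 0.195) ≈ 3.40068, so M₂ = 3.40068 × 5420 = 18431.6856 billion.
ΔM = M₂ − M₁ = 18431.6856 − 12281.2322 = 6150.4534 billion.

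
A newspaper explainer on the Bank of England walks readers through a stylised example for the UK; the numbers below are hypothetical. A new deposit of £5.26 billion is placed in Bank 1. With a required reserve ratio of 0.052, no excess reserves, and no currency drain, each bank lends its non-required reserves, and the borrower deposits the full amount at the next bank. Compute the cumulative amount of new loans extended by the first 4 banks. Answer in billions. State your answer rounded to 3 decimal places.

£18.443 billion

Bank i lends (1 − rr)^i of the original deposit: Bank 1 lends 5.26·0.9480 ≈ 4.9865, Bank 2 lends 5.26·0.9480² ≈ 4.7272, and so on.
Summing a geometric series: total = 5.26·[0.9480·(1 − 0.9480^4) / (1 − 0.9480)] ≈ 18.4434 billion.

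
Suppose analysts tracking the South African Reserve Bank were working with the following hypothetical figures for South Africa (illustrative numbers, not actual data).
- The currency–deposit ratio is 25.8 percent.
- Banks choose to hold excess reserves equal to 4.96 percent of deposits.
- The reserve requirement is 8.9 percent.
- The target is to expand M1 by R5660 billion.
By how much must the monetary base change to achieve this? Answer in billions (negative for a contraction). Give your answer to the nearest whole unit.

R1784 billion

The money multiplier is m = (1 + c) / (rr + e + c) = (1 + 0.258) / (0.089 + 0.0496 + 0.258) ≈ 3.17196.
ΔMB = ΔM / m = (+5660) / 3.17196 ≈ 1784.3857 billion.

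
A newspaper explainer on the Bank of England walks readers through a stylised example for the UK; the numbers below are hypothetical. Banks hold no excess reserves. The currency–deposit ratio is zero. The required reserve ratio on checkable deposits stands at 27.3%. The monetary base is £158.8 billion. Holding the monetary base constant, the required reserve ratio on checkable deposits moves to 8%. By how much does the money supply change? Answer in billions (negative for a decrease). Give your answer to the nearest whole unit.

Initially m₁ = 1 / (0.273) ≈ 3.6630, so M₁ = 3.6630 × 158.8 = 581.6844 billion.
After the change m₂ = 1 / (0.08) = 12.5, so M₂ = 12.5 × 158.8 = 1985 billion.
ΔM = M₂ − M₁ = 1985 − 581.6844 = 1403.3156 billion.

£1403 billion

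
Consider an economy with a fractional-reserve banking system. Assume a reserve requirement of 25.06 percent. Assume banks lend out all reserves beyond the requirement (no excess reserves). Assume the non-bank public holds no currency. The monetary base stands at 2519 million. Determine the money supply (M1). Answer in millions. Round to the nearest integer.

With no currency drain or excess reserves, the money multiplier is m = 1/rr = 1/0.2506 ≈ 3.99042.
Money supply M = m × MB = 3.99042 × 2519 ≈ 10051.868 million.

10052 million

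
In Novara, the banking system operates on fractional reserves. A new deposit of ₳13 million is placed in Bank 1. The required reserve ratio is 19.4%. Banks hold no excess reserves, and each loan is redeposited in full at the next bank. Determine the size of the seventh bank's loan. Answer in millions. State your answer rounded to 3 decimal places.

Each bank lends a fraction (1 − rr) = 0.8060 of the deposit it receives, so Bank 7 receives 13·0.8060^6 and lends 13·0.8060^7 ≈ 2.8727 million.

₳2.873 million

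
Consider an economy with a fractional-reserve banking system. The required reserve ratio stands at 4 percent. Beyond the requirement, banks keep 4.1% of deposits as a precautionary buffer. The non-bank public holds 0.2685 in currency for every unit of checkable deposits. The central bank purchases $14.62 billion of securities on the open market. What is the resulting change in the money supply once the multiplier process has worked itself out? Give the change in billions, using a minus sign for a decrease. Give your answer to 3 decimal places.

$53.063 billion

The money multiplier is m = (1 + c) / (rr + e + c) = (1 + 0.2685) / (0.04 + 0.041 + 0.2685) ≈ 3.629471.
The purchase adds 14.62 billion of base, so ΔM = m × ΔMB = 3.629471 × (+14.62) ≈ 53.0629 billion.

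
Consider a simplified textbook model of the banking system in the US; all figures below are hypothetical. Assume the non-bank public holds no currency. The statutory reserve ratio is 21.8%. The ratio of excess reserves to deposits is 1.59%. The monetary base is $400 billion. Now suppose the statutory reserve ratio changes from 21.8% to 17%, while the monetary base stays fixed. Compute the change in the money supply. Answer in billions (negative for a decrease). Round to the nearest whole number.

$442 billion

Initially m₁ = 1 / (0.218 + 0.0159) ≈ 4.2753, so M₁ = 4.2753 × 400 = 1710.12 billion.
After the change m₂ = 1 / (0.17 + 0.0159) ≈ 5.3792, so M₂ = 5.3792 × 400 = 2151.68 billion.
ΔM = M₂ − M₁ = 2151.68 − 1710.12 = 441.56 billion.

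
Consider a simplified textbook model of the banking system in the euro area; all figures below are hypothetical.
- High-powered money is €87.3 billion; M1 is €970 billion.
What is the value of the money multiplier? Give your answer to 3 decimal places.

11.111

The money multiplier is m = M / MB = 970 / 87.3 ≈ 11.11111.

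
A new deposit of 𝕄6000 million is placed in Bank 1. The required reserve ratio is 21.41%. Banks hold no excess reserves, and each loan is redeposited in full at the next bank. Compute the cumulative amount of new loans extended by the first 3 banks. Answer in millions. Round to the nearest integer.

𝕄11334 million

Bank i lends (1 − rr)^i of the original deposit: Bank 1 lends 6000·0.7859 = 4715.4000, Bank 2 lends 6000·0.7859² ≈ 3705.8329, and so on.
Summing a geometric series: total = 6000·[0.7859·(1 − 0.7859^3) / (1 − 0.7859)] ≈ 11333.6469 million.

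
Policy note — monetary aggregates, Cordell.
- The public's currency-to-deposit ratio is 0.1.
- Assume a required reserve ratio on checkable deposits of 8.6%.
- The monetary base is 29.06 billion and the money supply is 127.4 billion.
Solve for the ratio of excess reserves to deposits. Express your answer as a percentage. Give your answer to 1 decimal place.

6.5%

Using m = M/MB = 127.4/29.06 ≈ 4.384033. Since m = (1 + c)/(c + rr + e), the denominator satisfies c + rr + e = (1 + c)/m = (1 + 0.1) / 4.384033 ≈ 0.250911.
With c = 0.1 and rr = 0.086, the ratio of excess reserves to deposits is 0.250911 − 0.1 − 0.086 = 0.064911.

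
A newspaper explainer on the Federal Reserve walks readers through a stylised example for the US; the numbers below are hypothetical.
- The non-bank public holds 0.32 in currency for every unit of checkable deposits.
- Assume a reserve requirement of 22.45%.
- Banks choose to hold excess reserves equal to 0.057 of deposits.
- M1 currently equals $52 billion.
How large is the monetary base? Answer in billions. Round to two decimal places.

$23.70 billion

The money multiplier is m = (1 + c) / (rr + e + c) = (1 + 0.32) / (0.2245 + 0.057 + 0.32) ≈ 2.19451.
MB = M / m = 52 / 2.19451 ≈ 23.6955 billion.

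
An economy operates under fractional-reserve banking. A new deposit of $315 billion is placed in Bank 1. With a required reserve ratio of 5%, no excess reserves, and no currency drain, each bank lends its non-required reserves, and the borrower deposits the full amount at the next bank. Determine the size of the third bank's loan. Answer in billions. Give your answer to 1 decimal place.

Each bank lends a fraction (1 − rr) = 0.9500 of the deposit it receives, so Bank 3 receives 315·0.9500^2 and lends 315·0.9500^3 ≈ 270.0731 billion.

$270.1 billion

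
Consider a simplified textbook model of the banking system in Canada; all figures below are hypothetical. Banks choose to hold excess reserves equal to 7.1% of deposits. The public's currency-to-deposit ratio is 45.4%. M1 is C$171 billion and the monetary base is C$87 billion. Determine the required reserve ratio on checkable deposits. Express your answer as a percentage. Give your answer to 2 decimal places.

21.48%

Using m = M/MB = 171/87 ≈ 1.965517. Since m = (1 + c)/(c + rr + e), the denominator satisfies c + rr + e = (1 + c)/m = (1 + 0.454) / 1.965517 ≈ 0.739754.
With c = 0.454 and e = 0.071, the required reserve ratio on checkable deposits is 0.739754 − 0.454 − 0.071 = 0.214754.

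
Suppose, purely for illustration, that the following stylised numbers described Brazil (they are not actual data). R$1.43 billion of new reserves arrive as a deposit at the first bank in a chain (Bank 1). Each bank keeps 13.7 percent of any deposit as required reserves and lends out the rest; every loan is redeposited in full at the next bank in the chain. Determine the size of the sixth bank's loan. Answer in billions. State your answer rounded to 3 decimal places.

R$0.591 billion

Each bank lends a fraction (1 − rr) = 0.8630 of the deposit it receives, so Bank 6 receives 1.43·0.8630^5 and lends 1.43·0.8630^6 ≈ 0.5907 billion.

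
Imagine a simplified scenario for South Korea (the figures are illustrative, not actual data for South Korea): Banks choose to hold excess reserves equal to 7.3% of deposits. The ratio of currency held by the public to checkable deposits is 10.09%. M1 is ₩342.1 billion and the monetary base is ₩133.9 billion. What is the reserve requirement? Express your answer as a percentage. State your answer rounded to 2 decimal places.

25.70%

Using m = M/MB = 342.1/133.9 ≈ 2.554892. Since m = (1 + c)/(c + rr + e), the denominator satisfies c + rr + e = (1 + c)/m = (1 + 0.1009) / 2.554892 ≈ 0.430899.
With c = 0.1009 and e = 0.073, the reserve requirement is 0.430899 − 0.1009 − 0.073 = 0.256999.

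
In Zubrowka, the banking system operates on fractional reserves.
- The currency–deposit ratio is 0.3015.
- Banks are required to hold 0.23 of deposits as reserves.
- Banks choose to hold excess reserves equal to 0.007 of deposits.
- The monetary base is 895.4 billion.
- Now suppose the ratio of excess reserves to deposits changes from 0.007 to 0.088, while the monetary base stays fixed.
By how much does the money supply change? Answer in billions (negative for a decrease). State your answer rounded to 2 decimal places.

-282.96 billion

Initially m₁ = (1 + 0.3015) / (0.23 + 0.007 + 0.3015) ≈ 2.416899, so M₁ = 2.416899 × 895.4 ≈ 2164.0914 billion.
After the change m₂ = (1 + 0.3015) / (0.23 + 0.088 + 0.3015) ≈ 2.100888, so M₂ = 2.100888 × 895.4 ≈ 1881.1351 billion.
ΔM = M₂ − M₁ = 1881.1351 − 2164.0914 = -282.9563 billion.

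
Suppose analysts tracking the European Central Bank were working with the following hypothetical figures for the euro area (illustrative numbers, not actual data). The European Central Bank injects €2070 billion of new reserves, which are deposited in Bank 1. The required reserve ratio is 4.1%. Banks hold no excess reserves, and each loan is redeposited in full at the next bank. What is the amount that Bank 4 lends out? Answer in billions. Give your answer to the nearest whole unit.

€1751 billion

Each bank lends a fraction (1 − rr) = 0.9590 of the deposit it receives, so Bank 4 receives 2070·0.9590^3 and lends 2070·0.9590^4 ≈ 1750.8332 billion.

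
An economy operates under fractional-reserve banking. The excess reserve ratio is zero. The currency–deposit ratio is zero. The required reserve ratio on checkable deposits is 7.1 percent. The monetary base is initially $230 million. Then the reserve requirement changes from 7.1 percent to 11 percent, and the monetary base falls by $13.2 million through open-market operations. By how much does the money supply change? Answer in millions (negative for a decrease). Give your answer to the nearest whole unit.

-1269 million

Before: m₁ = 1 / (0.071) ≈ 14.0845, MB₁ = 230, so M₁ = 14.0845 × 230 = 3239.435 million.
After: m₂ = 1 / (0.11) ≈ 9.0909, MB₂ = 230 − 13.2 = 216.8, so M₂ = 9.0909 × 216.8 ≈ 1970.9071 million.
ΔM = M₂ − M₁ = 1970.9071 − 3239.435 = -1268.5279 million.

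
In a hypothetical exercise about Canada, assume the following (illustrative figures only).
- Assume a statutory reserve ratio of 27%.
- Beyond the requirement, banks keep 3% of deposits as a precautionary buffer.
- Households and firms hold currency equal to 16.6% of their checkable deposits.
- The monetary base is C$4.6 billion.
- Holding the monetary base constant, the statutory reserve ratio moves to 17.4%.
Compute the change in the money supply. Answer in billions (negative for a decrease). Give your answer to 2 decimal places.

C$2.99 billion

Initially m₁ = (1 + 0.166) / (0.27 + 0.03 + 0.166) ≈ 2.5021, so M₁ = 2.5021 × 4.6 ≈ 11.5097 billion.
After the change m₂ = (1 + 0.166) / (0.174 + 0.03 + 0.166) ≈ 3.1514, so M₂ = 3.1514 × 4.6 ≈ 14.4964 billion.
ΔM = M₂ − M₁ = 14.4964 − 11.5097 = 2.9867 billion.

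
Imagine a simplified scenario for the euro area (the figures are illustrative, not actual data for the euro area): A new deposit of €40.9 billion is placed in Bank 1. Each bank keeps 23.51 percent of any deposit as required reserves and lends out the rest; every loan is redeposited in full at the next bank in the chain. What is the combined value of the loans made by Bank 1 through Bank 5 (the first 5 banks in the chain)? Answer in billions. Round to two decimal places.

Bank i lends (1 − rr)^i of the original deposit: Bank 1 lends 40.9·0.7649 ≈ 31.2844, Bank 2 lends 40.9·0.7649² ≈ 23.9294, and so on.
Summing a geometric series: total = 40.9·[0.7649·(1 − 0.7649^5) / (1 − 0.7649)] ≈ 98.2269 billion.

€98.23 billion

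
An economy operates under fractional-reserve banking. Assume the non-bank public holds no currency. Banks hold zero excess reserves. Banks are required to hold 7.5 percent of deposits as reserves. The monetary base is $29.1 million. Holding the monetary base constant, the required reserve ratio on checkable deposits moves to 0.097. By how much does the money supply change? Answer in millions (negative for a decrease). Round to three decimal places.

-88.000 million

Initially m₁ = 1 / (0.075) ≈ 13.333333, so M₁ = 13.333333 × 29.1 ≈ 388 million.
After the change m₂ = 1 / (0.097) ≈ 10.309278, so M₂ = 10.309278 × 29.1 ≈ 300 million.
ΔM = M₂ − M₁ = 300 − 388 = -88 million.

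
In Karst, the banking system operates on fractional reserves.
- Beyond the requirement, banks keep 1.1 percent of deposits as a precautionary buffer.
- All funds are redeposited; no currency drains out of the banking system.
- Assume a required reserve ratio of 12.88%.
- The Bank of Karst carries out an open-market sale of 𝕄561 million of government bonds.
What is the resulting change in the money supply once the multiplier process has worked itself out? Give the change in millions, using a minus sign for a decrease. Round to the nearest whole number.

The money multiplier is m = 1 / (rr + e) = 1 / (0.1288 + 0.011) ≈ 7.1531.
The sale removes 561 million of base, so ΔM = m × ΔMB = 7.1531 × (−561) = -4012.8891 million.

-4013 million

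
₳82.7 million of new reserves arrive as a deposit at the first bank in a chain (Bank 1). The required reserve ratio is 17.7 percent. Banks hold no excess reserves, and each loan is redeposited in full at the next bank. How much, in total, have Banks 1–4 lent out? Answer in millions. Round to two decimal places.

Bank i lends (1 − rr)^i of the original deposit: Bank 1 lends 82.7·0.8230 = 68.0621, Bank 2 lends 82.7·0.8230² ≈ 56.0151, and so on.
Summing a geometric series: total = 82.7·[0.8230·(1 − 0.8230^4) / (1 − 0.8230)] ≈ 208.1183 million.

₳208.12 million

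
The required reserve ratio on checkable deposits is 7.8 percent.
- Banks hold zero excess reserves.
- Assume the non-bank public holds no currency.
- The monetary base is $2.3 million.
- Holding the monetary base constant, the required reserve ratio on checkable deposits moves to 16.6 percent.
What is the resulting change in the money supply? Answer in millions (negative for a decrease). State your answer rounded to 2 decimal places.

Initially m₁ = 1 / (0.078) ≈ 12.8205, so M₁ = 12.8205 × 2.3 ≈ 29.4871 million.
After the change m₂ = 1 / (0.166) ≈ 6.0241, so M₂ = 6.0241 × 2.3 ≈ 13.8554 million.
ΔM = M₂ − M₁ = 13.8554 − 29.4871 = -15.6317 million.

-15.63 million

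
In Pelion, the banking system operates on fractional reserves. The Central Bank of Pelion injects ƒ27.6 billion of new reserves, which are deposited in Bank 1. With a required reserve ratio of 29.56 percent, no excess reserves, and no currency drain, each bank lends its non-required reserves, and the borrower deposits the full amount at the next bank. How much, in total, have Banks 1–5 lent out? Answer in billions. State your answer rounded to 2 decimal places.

ƒ54.36 billion

Bank i lends (1 − rr)^i of the original deposit: Bank 1 lends 27.6·0.7044 ≈ 19.4414, Bank 2 lends 27.6·0.7044² ≈ 13.6946, and so on.
Summing a geometric series: total = 27.6·[0.7044·(1 − 0.7044^5) / (1 − 0.7044)] ≈ 54.3637 billion.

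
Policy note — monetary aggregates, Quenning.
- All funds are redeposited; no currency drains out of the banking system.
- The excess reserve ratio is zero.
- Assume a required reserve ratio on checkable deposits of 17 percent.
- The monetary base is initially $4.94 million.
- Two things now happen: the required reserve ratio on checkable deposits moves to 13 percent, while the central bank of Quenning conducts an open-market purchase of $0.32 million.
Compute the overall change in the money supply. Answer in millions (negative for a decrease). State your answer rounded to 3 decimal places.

$11.403 million

Before: m₁ = 1 / (0.17) ≈ 5.88235, MB₁ = 4.94, so M₁ = 5.88235 × 4.94 ≈ 29.0588 million.
After: m₂ = 1 / (0.13) ≈ 7.69231, MB₂ = 4.94 + 0.32 = 5.26, so M₂ = 7.69231 × 5.26 ≈ 40.4616 million.
ΔM = M₂ − M₁ = 40.4616 − 29.0588 = 11.4028 million.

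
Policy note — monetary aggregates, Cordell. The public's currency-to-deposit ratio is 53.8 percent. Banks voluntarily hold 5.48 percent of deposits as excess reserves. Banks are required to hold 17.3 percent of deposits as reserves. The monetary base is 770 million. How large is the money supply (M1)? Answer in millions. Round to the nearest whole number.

1546 million

The money multiplier is m = (1 + c) / (rr + e + c) = (1 + 0.538) / (0.173 + 0.0548 + 0.538) ≈ 2.0084.
So M = m × MB = 2.0084 × 770 = 1546.468 million.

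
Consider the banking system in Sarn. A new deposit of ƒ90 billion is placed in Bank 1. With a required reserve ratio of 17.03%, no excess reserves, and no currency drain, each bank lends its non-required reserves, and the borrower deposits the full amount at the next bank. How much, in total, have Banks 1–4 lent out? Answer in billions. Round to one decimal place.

ƒ230.7 billion

Bank i lends (1 − rr)^i of the original deposit: Bank 1 lends 90·0.8297 = 74.6730, Bank 2 lends 90·0.8297² ≈ 61.9562, and so on.
Summing a geometric series: total = 90·[0.8297·(1 − 0.8297^4) / (1 − 0.8297)] ≈ 230.6850 billion.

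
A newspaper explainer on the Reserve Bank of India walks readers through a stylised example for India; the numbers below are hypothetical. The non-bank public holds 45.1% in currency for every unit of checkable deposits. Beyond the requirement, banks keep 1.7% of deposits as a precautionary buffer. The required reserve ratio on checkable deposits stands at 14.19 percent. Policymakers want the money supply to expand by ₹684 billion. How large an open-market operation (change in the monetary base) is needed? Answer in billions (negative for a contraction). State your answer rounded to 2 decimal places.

The money multiplier is m = (1 + c) / (rr + e + c) = (1 + 0.451) / (0.1419 + 0.017 + 0.451) ≈ 2.379079.
ΔMB = ΔM / m = (+684) / 2.379079 ≈ 287.5062 billion.

₹287.51 billion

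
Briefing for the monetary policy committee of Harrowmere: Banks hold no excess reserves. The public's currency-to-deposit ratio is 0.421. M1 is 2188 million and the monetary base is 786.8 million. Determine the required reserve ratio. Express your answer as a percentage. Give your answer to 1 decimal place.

Using m = M/MB = 2188/786.8 ≈ 2.780885. Since m = (1 + c)/(c + rr + e), the denominator satisfies c + rr + e = (1 + c)/m = (1 + 0.421) / 2.780885 ≈ 0.510988.
With c = 0.421 and e = 0, the required reserve ratio is 0.510988 − 0.421 − 0 = 0.089988.

9.0%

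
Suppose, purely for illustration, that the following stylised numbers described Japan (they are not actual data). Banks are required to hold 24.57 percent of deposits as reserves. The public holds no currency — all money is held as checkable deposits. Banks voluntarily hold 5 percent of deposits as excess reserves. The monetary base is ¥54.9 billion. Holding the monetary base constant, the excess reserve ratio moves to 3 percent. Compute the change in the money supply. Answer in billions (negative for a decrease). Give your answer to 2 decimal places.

¥13.47 billion

Initially m₁ = 1 / (0.2457 + 0.05) ≈ 3.38181, so M₁ = 3.38181 × 54.9 ≈ 185.6614 billion.
After the change m₂ = 1 / (0.2457 + 0.03) ≈ 3.62713, so M₂ = 3.62713 × 54.9 ≈ 199.1294 billion.
ΔM = M₂ − M₁ = 199.1294 − 185.6614 = 13.468 billion.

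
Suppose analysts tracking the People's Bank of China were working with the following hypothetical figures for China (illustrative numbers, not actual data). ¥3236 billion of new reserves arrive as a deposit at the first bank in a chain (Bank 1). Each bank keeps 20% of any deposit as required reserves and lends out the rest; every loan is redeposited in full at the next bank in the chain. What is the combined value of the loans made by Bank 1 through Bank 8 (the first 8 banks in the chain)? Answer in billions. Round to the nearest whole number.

¥10772 billion

Bank i lends (1 − rr)^i of the original deposit: Bank 1 lends 3236·0.8000 = 2588.8000, Bank 2 lends 3236·0.8000² = 2071.0400, and so on.
Summing a geometric series: total = 3236·[0.8000·(1 − 0.8000^8) / (1 − 0.8000)] ≈ 10772.3572 billion.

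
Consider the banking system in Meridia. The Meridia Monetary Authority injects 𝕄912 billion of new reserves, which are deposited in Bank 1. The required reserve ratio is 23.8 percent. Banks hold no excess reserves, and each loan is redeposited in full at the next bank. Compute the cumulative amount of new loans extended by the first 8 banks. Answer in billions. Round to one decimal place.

𝕄2588.0 billion

Bank i lends (1 − rr)^i of the original deposit: Bank 1 lends 912·0.7620 = 694.9440, Bank 2 lends 912·0.7620² ≈ 529.5473, and so on.
Summing a geometric series: total = 912·[0.7620·(1 − 0.7620^8) / (1 − 0.7620)] ≈ 2588.0287 billion.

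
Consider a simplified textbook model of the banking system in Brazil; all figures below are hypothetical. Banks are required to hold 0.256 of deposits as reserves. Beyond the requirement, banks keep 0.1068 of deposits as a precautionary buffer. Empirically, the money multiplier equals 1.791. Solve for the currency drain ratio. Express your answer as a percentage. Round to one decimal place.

44.3%

Using m = 1.791. From m = (1 + c)/(c + rr + e), rearranging gives 1 + c = m·(c + rr + e), so c·(1 − m) = m·(rr + e) − 1.
Hence c = [m·(rr + e) − 1]/(1 − m) = [1.791 × (0.256 + 0.1068) − 1] / (1 − 1.791) ≈ 0.442763.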